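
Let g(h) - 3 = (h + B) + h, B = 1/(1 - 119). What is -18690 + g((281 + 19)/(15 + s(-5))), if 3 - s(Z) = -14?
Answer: -4405709/236 ≈ -18668.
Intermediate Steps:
B = -1/118 (B = 1/(-118) = -1/118 ≈ -0.0084746)
s(Z) = 17 (s(Z) = 3 - 1*(-14) = 3 + 14 = 17)
g(h) = 353/118 + 2*h (g(h) = 3 + ((h - 1/118) + h) = 3 + ((-1/118 + h) + h) = 3 + (-1/118 + 2*h) = 353/118 + 2*h)
-18690 + g((281 + 19)/(15 + s(-5))) = -18690 + (353/118 + 2*((281 + 19)/(15 + 17))) = -18690 + (353/118 + 2*(300/32)) = -18690 + (353/118 + 2*(300*(1/32))) = -18690 + (353/118 + 2*(75/8)) = -18690 + (353/118 + 75/4) = -18690 + 5131/236 = -4405709/236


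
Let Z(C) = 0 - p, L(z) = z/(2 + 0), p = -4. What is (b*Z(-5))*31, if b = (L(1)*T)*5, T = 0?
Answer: 0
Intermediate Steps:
L(z) = z/2
Z(C) = 4 (Z(C) = 0 - 1*(-4) = 0 + 4 = 4)
b = 0 (b = (((½)*1)*0)*5 = ((½)*0)*5 = 0*5 = 0)
(b*Z(-5))*31 = (0*4)*31 = 0*31 = 0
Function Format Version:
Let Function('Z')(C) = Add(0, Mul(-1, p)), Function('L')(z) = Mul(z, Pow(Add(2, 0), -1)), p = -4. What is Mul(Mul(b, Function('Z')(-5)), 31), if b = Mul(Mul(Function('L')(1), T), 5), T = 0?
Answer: 0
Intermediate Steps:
Function('L')(z) = Mul(Rational(1, 2), z) (Function('L')(z) = Mul(z, Pow(2, -1)) = Mul(z, Rational(1, 2)) = Mul(Rational(1, 2), z))
Function('Z')(C) = 4 (Function('Z')(C) = Add(0, Mul(-1, -4)) = Add(0, 4) = 4)
b = 0 (b = Mul(Mul(Mul(Rational(1, 2), 1), 0), 5) = Mul(Mul(Rational(1, 2), 0), 5) = Mul(0, 5) = 0)
Mul(Mul(b, Function('Z')(-5)), 31) = Mul(Mul(0, 4), 31) = Mul(0, 31) = 0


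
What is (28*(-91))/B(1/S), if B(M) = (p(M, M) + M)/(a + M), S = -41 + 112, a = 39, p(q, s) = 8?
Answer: -7057960/569 ≈ -12404.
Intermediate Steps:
S = 71
B(M) = (8 + M)/(39 + M)
(28*(-91))/B(1/S) = (28*(-91))/(((8 + 1/71)/(39 + 1/71))) = -2548*(39 + 1/71)/(8 + 1/71) = -2548/((569/71)/(2770/71)) = -2548/((71/2770)*(569/71)) = -2548/569/2770 = -2548*2770/569 = -7057960/569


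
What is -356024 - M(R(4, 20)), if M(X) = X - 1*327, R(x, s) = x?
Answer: -355701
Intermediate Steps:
M(X) = -327 + X (M(X) = X - 327 = -327 + X)
-356024 - M(R(4, 20)) = -356024 - (-327 + 4) = -356024 - 1*(-323) = -356024 + 323 = -355701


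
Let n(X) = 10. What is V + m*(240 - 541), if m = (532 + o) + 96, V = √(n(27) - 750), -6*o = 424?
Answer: -503272/3 + 2*I*√185 ≈ -1.6776e+5 + 27.203*I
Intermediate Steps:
o = -212/3 (o = -⅙*424 = -212/3 ≈ -70.667)
V = 2*I*√185 (V = √(10 - 750) = √(-740) = 2*I*√185 ≈ 27.203*I)
m = 1672/3 (m = (532 - 212/3) + 96 = 1384/3 + 96 = 1672/3 ≈ 557.33)
V + m*(240 - 541) = 2*I*√185 + 1672*(240 - 541)/3 = 2*I*√185 + (1672/3)*(-301) = 2*I*√185 - 503272/3 = -503272/3 + 2*I*√185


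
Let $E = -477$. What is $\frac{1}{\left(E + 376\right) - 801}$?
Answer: $- \frac{1}{902} \approx -0.0011086$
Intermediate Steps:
$\frac{1}{\left(E + 376\right) - 801} = \frac{1}{\left(-477 + 376\right) - 801} = \frac{1}{-101 - 801} = \frac{1}{-902} = - \frac{1}{902}$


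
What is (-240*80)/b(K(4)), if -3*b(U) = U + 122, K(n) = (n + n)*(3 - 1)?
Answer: 9600/23 ≈ 417.39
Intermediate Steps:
K(n) = 4*n (K(n) = (2*n)*2 = 4*n)
b(U) = -122/3 - U/3 (b(U) = -(U + 122)/3 = -(122 + U)/3 = -122/3 - U/3)
(-240*80)/b(K(4)) = (-240*80)/(-122/3 - 4*4/3) = -19200/(-122/3 - ⅓*16) = -19200/(-122/3 - 16/3) = -19200/(-46) = -19200*(-1/46) = 9600/23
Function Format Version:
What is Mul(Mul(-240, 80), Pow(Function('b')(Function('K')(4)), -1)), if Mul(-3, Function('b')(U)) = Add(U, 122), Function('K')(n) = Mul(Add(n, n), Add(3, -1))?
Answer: Rational(9600, 23) ≈ 417.39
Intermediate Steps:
Function('K')(n) = Mul(4, n) (Function('K')(n) = Mul(Mul(2, n), 2) = Mul(4, n))
Function('b')(U) = Add(Rational(-122, 3), Mul(Rational(-1, 3), U)) (Function('b')(U) = Mul(Rational(-1, 3), Add(U, 122)) = Mul(Rational(-1, 3), Add(122, U)) = Add(Rational(-122, 3), Mul(Rational(-1, 3), U)))
Mul(Mul(-240, 80), Pow(Function('b')(Function('K')(4)), -1)) = Mul(Mul(-240, 80), Pow(Add(Rational(-122, 3), Mul(Rational(-1, 3), Mul(4, 4))), -1)) = Mul(-19200, Pow(Add(Rational(-122, 3), Mul(Rational(-1, 3), 16)), -1)) = Mul(-19200, Pow(Add(Rational(-122, 3), Rational(-16, 3)), -1)) = Mul(-19200, Pow(-46, -1)) = Mul(-19200, Rational(-1, 46)) = Rational(9600, 23)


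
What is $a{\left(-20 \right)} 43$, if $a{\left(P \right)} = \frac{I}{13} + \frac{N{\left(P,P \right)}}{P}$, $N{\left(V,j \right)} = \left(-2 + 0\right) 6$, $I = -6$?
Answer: $\frac{387}{65} \approx 5.9538$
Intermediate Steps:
$N{\left(V,j \right)} = -12$ ($N{\left(V,j \right)} = \left(-2\right) 6 = -12$)
$a{\left(P \right)} = - \frac{6}{13} - \frac{12}{P}$
$a{\left(-20 \right)} 43 = \left(- \frac{6}{13} - \frac{12}{-20}\right) 43 = \left(- \frac{6}{13} - - \frac{3}{5}\right) 43 = \left(- \frac{6}{13} + \frac{3}{5}\right) 43 = \frac{9}{65} \cdot 43 = \frac{387}{65}$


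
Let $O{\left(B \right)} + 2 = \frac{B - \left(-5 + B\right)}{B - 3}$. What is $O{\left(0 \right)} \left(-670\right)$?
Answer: $\frac{7370}{3} \approx 2456.7$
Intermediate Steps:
$O{\left(B \right)} = -2 + \frac{5}{-3 + B}$ ($O{\left(B \right)} = -2 + \frac{B - \left(-5 + B\right)}{B - 3} = -2 + \frac{5}{-3 + B}$)
$O{\left(0 \right)} \left(-670\right) = \frac{11 - 0}{-3 + 0} \left(-670\right) = \frac{11 + 0}{-3} \left(-670\right) = \left(- \frac{1}{3}\right) 11 \left(-670\right) = \left(- \frac{11}{3}\right) \left(-670\right) = \frac{7370}{3}$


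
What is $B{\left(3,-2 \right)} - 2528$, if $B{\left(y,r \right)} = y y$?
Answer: $-2519$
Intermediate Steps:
$B{\left(y,r \right)} = y^{2}$
$B{\left(3,-2 \right)} - 2528 = 3^{2} - 2528 = 9 - 2528 = -2519$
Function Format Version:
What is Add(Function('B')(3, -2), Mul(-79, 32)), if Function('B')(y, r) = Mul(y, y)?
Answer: -2519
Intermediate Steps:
Function('B')(y, r) = Pow(y, 2)
Add(Function('B')(3, -2), Mul(-79, 32)) = Add(Pow(3, 2), Mul(-79, 32)) = Add(9, -2528) = -2519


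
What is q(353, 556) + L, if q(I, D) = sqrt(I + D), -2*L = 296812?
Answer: -148406 + 3*sqrt(101) ≈ -1.4838e+5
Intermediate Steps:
L = -148406 (L = -1/2*296812 = -148406)
q(I, D) = sqrt(D + I)
q(353, 556) + L = sqrt(556 + 353) - 148406 = sqrt(909) - 148406 = 3*sqrt(101) - 148406 = -148406 + 3*sqrt(101)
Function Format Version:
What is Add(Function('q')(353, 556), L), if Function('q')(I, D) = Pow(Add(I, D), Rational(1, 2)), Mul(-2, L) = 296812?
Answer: Add(-148406, Mul(3, Pow(101, Rational(1, 2)))) ≈ -1.4838e+5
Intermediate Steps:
L = -148406 (L = Mul(Rational(-1, 2), 296812) = -148406)
Function('q')(I, D) = Pow(Add(D, I), Rational(1, 2))
Add(Function('q')(353, 556), L) = Add(Pow(Add(556, 353), Rational(1, 2)), -148406) = Add(Pow(909, Rational(1, 2)), -148406) = Add(Mul(3, Pow(101, Rational(1, 2))), -148406) = Add(-148406, Mul(3, Pow(101, Rational(1, 2))))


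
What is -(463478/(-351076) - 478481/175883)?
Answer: 124750548315/30874150054 ≈ 4.0406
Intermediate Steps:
-(463478/(-351076) - 478481/175883) = -(463478*(-1/351076) - 478481*1/175883) = -(-231739/175538 - 478481/175883) = -1*(-124750548315/30874150054) = 124750548315/30874150054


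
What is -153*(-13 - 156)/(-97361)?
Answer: -25857/97361 ≈ -0.26558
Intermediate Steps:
-153*(-13 - 156)/(-97361) = -153*(-169)*(-1/97361) = 25857*(-1/97361) = -25857/97361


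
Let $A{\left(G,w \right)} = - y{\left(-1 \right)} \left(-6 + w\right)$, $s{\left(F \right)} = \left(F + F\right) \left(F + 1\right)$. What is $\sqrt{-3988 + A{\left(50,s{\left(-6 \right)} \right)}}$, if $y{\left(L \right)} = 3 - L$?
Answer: $2 i \sqrt{1051} \approx 64.838 i$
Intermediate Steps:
$s{\left(F \right)} = 2 F \left(1 + F\right)$
$A{\left(G,w \right)} = 24 - 4 w$ ($A{\left(G,w \right)} = - (3 - -1) \left(-6 + w\right) = - (3 + 1) \left(-6 + w\right) = \left(-1\right) 4 \left(-6 + w\right) = - 4 \left(-6 + w\right) = 24 - 4 w$)
$\sqrt{-3988 + A{\left(50,s{\left(-6 \right)} \right)}} = \sqrt{-3988 + \left(24 - 4 \cdot 2 \left(-6\right) \left(1 - 6\right)\right)} = \sqrt{-3988 + \left(24 - 4 \cdot 2 \left(-6\right) \left(-5\right)\right)} = \sqrt{-3988 + \left(24 - 240\right)} = \sqrt{-3988 - 216} = \sqrt{-4204} = 2 i \sqrt{1051}$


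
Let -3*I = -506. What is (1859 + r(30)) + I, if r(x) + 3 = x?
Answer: 6164/3 ≈ 2054.7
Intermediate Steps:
I = 506/3 (I = -1/3*(-506) = 506/3 ≈ 168.67)
r(x) = -3 + x
(1859 + r(30)) + I = (1859 + (-3 + 30)) + 506/3 = (1859 + 27) + 506/3 = 1886 + 506/3 = 6164/3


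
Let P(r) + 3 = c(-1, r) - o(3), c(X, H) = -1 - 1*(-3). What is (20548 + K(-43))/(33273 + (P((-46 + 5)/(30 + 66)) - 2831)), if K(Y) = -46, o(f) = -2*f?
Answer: 134/199 ≈ 0.67337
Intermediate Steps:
c(X, H) = 2 (c(X, H) = -1 + 3 = 2)
P(r) = 5 (P(r) = -3 + (2 - (-2)*3) = -3 + (2 - 1*(-6)) = -3 + (2 + 6) = -3 + 8 = 5)
(20548 + K(-43))/(33273 + (P((-46 + 5)/(30 + 66)) - 2831)) = (20548 - 46)/(33273 + (5 - 2831)) = 20502/(33273 - 2826) = 20502/30447 = 20502*(1/30447) = 134/199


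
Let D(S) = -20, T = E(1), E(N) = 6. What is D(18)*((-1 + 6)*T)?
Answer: -600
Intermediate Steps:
T = 6
D(18)*((-1 + 6)*T) = -20*(-1 + 6)*6 = -100*6 = -20*30 = -600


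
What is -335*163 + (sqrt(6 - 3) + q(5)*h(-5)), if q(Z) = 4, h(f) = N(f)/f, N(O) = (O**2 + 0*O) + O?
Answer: -54621 + sqrt(3) ≈ -54619.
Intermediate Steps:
N(O) = O + O**2 (N(O) = (O**2 + 0) + O = O**2 + O = O + O**2)
h(f) = 1 + f (h(f) = (f*(1 + f))/f = 1 + f)
-335*163 + (sqrt(6 - 3) + q(5)*h(-5)) = -335*163 + (sqrt(6 - 3) + 4*(1 - 5)) = -54605 + (sqrt(3) + 4*(-4)) = -54605 + (sqrt(3) - 16) = -54605 + (-16 + sqrt(3)) = -54621 + sqrt(3)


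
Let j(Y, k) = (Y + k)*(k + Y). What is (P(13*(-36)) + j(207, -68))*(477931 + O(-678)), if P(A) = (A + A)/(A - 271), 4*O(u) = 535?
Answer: 27305442661145/2956 ≈ 9.2373e+9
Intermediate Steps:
O(u) = 535/4 (O(u) = (1/4)*535 = 535/4)
j(Y, k) = (Y + k)**2 (j(Y, k) = (Y + k)*(Y + k) = (Y + k)**2)
P(A) = 2*A/(-271 + A) (P(A) = (2*A)/(-271 + A) = 2*A/(-271 + A))
(P(13*(-36)) + j(207, -68))*(477931 + O(-678)) = (2*(13*(-36))/(-271 + 13*(-36)) + (207 - 68)**2)*(477931 + 535/4) = (2*(-468)/(-271 - 468) + 139**2)*(1912259/4) = (2*(-468)/(-739) + 19321)*(1912259/4) = (2*(-468)*(-1/739) + 19321)*(1912259/4) = (936/739 + 19321)*(1912259/4) = (14279155/739)*(1912259/4) = 27305442661145/2956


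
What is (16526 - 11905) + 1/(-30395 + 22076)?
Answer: 38442098/8319 ≈ 4621.0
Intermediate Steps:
(16526 - 11905) + 1/(-30395 + 22076) = 4621 + 1/(-8319) = 4621 - 1/8319 = 38442098/8319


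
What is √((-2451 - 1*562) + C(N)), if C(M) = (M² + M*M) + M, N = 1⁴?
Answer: I*√3010 ≈ 54.863*I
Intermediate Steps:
N = 1
C(M) = M + 2*M² (C(M) = (M² + M²) + M = 2*M² + M = M + 2*M²)
√((-2451 - 1*562) + C(N)) = √((-2451 - 1*562) + 1*(1 + 2*1)) = √((-2451 - 562) + 1*(1 + 2)) = √(-3013 + 1*3) = √(-3013 + 3) = √(-3010) = I*√3010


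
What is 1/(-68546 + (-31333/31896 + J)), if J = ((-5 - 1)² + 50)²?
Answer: -31896/1950471733 ≈ -1.6353e-5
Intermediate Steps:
J = 7396 (J = ((-6)² + 50)² = (36 + 50)² = 86² = 7396)
1/(-68546 + (-31333/31896 + J)) = 1/(-68546 + (-31333/31896 + 7396)) = 1/(-68546 + 235871483/31896) = 1/(-1950471733/31896) = -31896/1950471733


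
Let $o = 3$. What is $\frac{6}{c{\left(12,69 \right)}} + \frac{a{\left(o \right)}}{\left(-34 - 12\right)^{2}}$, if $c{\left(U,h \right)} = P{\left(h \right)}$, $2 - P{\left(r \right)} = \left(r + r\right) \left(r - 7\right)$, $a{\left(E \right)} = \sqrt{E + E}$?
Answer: $- \frac{3}{4277} + \frac{\sqrt{6}}{2116} \approx 0.00045618$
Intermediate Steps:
$a{\left(E \right)} = \sqrt{2} \sqrt{E}$ ($a{\left(E \right)} = \sqrt{2 E} = \sqrt{2} \sqrt{E}$)
$P{\left(r \right)} = 2 - 2 r \left(-7 + r\right)$ ($P{\left(r \right)} = 2 - \left(r + r\right) \left(r - 7\right) = 2 - 2 r \left(-7 + r\right)$)
$c{\left(U,h \right)} = 2 - 2 h^{2} + 14 h$
$\frac{6}{c{\left(12,69 \right)}} + \frac{a{\left(o \right)}}{\left(-34 - 12\right)^{2}} = \frac{6}{2 - 2 \cdot 69^{2} + 14 \cdot 69} + \frac{\sqrt{2} \sqrt{3}}{\left(-34 - 12\right)^{2}} = \frac{6}{2 - 9522 + 966} + \frac{\sqrt{6}}{\left(-46\right)^{2}} = \frac{6}{2 - 9522 + 966} + \frac{\sqrt{6}}{2116} = \frac{6}{-8554} + \sqrt{6} \cdot \frac{1}{2116} = 6 \left(- \frac{1}{8554}\right) + \frac{\sqrt{6}}{2116} = - \frac{3}{4277} + \frac{\sqrt{6}}{2116}$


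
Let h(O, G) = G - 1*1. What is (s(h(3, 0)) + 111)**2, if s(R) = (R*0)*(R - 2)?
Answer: 12321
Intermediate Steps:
h(O, G) = -1 + G (h(O, G) = G - 1 = -1 + G)
s(R) = 0 (s(R) = 0*(-2 + R) = 0)
(s(h(3, 0)) + 111)**2 = (0 + 111)**2 = 111**2 = 12321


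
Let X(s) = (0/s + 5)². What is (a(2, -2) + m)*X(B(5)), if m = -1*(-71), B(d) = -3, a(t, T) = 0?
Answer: 1775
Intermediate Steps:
m = 71
X(s) = 25 (X(s) = (0 + 5)² = 5² = 25)
(a(2, -2) + m)*X(B(5)) = (0 + 71)*25 = 71*25 = 1775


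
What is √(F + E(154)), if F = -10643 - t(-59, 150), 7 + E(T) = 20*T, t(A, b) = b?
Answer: 2*I*√1930 ≈ 87.864*I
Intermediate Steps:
E(T) = -7 + 20*T
F = -10793 (F = -10643 - 1*150 = -10643 - 150 = -10793)
√(F + E(154)) = √(-10793 + (-7 + 20*154)) = √(-10793 + (-7 + 3080)) = √(-10793 + 3073) = √(-7720) = 2*I*√1930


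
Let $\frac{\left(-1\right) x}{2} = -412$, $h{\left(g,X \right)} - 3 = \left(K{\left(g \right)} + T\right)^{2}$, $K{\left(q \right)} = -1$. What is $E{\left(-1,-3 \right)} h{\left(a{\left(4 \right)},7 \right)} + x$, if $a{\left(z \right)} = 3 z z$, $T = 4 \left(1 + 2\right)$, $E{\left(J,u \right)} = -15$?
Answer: $-1036$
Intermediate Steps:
$T = 12$ ($T = 4 \cdot 3 = 12$)
$a{\left(z \right)} = 3 z^{2}$
$h{\left(g,X \right)} = 124$ ($h{\left(g,X \right)} = 3 + \left(-1 + 12\right)^{2} = 3 + 11^{2} = 3 + 121 = 124$)
$x = 824$ ($x = \left(-2\right) \left(-412\right) = 824$)
$E{\left(-1,-3 \right)} h{\left(a{\left(4 \right)},7 \right)} + x = \left(-15\right) 124 + 824 = -1860 + 824 = -1036$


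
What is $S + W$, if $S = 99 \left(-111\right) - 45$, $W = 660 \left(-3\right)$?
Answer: $-13014$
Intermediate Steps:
$W = -1980$
$S = -11034$ ($S = -10989 - 45 = -11034$)
$S + W = -11034 - 1980 = -13014$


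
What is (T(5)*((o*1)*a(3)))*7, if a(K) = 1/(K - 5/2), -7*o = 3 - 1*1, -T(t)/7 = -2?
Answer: -56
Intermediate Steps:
T(t) = 14 (T(t) = -7*(-2) = 14)
o = -2/7 (o = -(3 - 1*1)/7 = -(3 - 1)/7 = -⅐*2 = -2/7 ≈ -0.28571)
a(K) = 1/(-5/2 + K) (a(K) = 1/(K - 5*½) = 1/(K - 5/2) = 1/(-5/2 + K))
(T(5)*((o*1)*a(3)))*7 = (14*((-2/7*1)*(2/(-5 + 2*3))))*7 = (14*(-4/(7*(-5 + 6))))*7 = (14*(-4/(7*1)))*7 = (14*(-4/7))*7 = -8*7 = -56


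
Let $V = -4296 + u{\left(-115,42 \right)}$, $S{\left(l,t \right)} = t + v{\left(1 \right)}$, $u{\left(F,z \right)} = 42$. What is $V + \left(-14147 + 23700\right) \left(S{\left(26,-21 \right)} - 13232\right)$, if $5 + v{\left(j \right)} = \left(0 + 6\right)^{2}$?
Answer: $-126314020$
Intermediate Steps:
$v{\left(j \right)} = 31$ ($v{\left(j \right)} = -5 + \left(0 + 6\right)^{2} = -5 + 6^{2} = -5 + 36 = 31$)
$S{\left(l,t \right)} = 31 + t$ ($S{\left(l,t \right)} = t + 31 = 31 + t$)
$V = -4254$ ($V = -4296 + 42 = -4254$)
$V + \left(-14147 + 23700\right) \left(S{\left(26,-21 \right)} - 13232\right) = -4254 + \left(-14147 + 23700\right) \left(\left(31 - 21\right) - 13232\right) = -4254 + 9553 \left(10 - 13232\right) = -4254 + 9553 \left(-13222\right) = -4254 - 126309766 = -126314020$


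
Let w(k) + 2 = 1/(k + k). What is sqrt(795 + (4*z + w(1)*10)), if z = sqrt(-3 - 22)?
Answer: 2*sqrt(195 + 5*I) ≈ 27.931 + 0.35803*I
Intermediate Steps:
w(k) = -2 + 1/(2*k) (w(k) = -2 + 1/(k + k) = -2 + 1/(2*k))
z = 5*I (z = sqrt(-25) = 5*I ≈ 5.0*I)
sqrt(795 + (4*z + w(1)*10)) = sqrt(795 + (4*(5*I) + (-2 + (1/2)/1)*10)) = sqrt(795 + (20*I + (-2 + (1/2)*1)*10)) = sqrt(795 + (20*I + (-2 + 1/2)*10)) = sqrt(795 + (20*I - 3/2*10)) = sqrt(795 + (20*I - 15)) = sqrt(795 + (-15 + 20*I)) = sqrt(780 + 20*I)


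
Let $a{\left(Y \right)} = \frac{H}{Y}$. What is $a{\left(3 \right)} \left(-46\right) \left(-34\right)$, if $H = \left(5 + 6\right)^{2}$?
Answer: $\frac{189244}{3} \approx 63081.0$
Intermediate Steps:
$H = 121$ ($H = 11^{2} = 121$)
$a{\left(Y \right)} = \frac{121}{Y}$
$a{\left(3 \right)} \left(-46\right) \left(-34\right) = \frac{121}{3} \left(-46\right) \left(-34\right) = \left(- \frac{5566}{3}\right) \left(-34\right) = \frac{189244}{3}$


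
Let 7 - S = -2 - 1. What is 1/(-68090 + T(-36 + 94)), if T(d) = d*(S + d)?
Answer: -1/64146 ≈ -1.5589e-5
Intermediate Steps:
S = 10 (S = 7 - (-2 - 1) = 7 - 1*(-3) = 7 + 3 = 10)
T(d) = d*(10 + d)
1/(-68090 + T(-36 + 94)) = 1/(-68090 + (-36 + 94)*(10 + (-36 + 94))) = 1/(-68090 + 58*(10 + 58)) = 1/(-68090 + 58*68) = 1/(-68090 + 3944) = 1/(-64146) = -1/64146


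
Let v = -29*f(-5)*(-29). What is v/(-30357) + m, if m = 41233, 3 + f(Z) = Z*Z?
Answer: 1251691679/30357 ≈ 41232.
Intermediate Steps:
f(Z) = -3 + Z**2 (f(Z) = -3 + Z*Z = -3 + Z**2)
v = 18502 (v = -29*(-3 + (-5)**2)*(-29) = -29*(-3 + 25)*(-29) = -29*22*(-29) = -638*(-29) = 18502)
v/(-30357) + m = 18502/(-30357) + 41233 = 18502*(-1/30357) + 41233 = -18502/30357 + 41233 = 1251691679/30357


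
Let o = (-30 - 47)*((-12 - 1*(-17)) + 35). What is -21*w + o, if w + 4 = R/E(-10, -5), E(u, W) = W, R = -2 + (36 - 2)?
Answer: -14308/5 ≈ -2861.6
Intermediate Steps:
R = 32 (R = -2 + 34 = 32)
w = -52/5 (w = -4 + 32/(-5) = -4 + 32*(-⅕) = -4 - 32/5 = -52/5 ≈ -10.400)
o = -3080 (o = -77*((-12 + 17) + 35) = -77*(5 + 35) = -77*40 = -3080)
-21*w + o = -21*(-52/5) - 3080 = 1092/5 - 3080 = -14308/5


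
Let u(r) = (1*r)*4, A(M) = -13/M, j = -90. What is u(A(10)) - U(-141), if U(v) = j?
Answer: 424/5 ≈ 84.800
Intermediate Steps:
U(v) = -90
u(r) = 4*r (u(r) = r*4 = 4*r)
u(A(10)) - U(-141) = 4*(-13/10) - 1*(-90) = 4*(-13*1/10) + 90 = 4*(-13/10) + 90 = -26/5 + 90 = 424/5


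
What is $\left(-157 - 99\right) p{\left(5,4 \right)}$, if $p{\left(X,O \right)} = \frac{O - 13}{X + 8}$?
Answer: $\frac{2304}{13} \approx 177.23$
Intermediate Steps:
$p{\left(X,O \right)} = \frac{-13 + O}{8 + X}$
$\left(-157 - 99\right) p{\left(5,4 \right)} = \left(-157 - 99\right) \frac{-13 + 4}{8 + 5} = - 256 \cdot \frac{1}{13} \left(-9\right) = \left(-256\right) \left(- \frac{9}{13}\right) = \frac{2304}{13}$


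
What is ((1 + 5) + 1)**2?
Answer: 49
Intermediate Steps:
((1 + 5) + 1)**2 = (6 + 1)**2 = 7**2 = 49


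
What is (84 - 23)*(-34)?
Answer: -2074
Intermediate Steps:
(84 - 23)*(-34) = 61*(-34) = -2074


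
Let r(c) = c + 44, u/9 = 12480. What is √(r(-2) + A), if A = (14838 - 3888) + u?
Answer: 4*√7707 ≈ 351.16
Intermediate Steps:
u = 112320 (u = 9*12480 = 112320)
r(c) = 44 + c
A = 123270 (A = (14838 - 3888) + 112320 = 10950 + 112320 = 123270)
√(r(-2) + A) = √((44 - 2) + 123270) = √(42 + 123270) = √123312 = 4*√7707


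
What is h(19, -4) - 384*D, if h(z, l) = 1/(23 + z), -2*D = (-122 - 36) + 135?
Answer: -185471/42 ≈ -4416.0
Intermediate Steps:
D = 23/2 (D = -((-122 - 36) + 135)/2 = -(-158 + 135)/2 = -1/2*(-23) = 23/2 ≈ 11.500)
h(19, -4) - 384*D = 1/(23 + 19) - 384*23/2 = 1/42 - 4416 = -185471/42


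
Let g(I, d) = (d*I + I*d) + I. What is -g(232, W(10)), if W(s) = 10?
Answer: -4872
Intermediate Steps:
g(I, d) = I + 2*I*d (g(I, d) = (I*d + I*d) + I = 2*I*d + I = I + 2*I*d)
-g(232, W(10)) = -232*(1 + 2*10) = -232*(1 + 20) = -232*21 = -1*4872 = -4872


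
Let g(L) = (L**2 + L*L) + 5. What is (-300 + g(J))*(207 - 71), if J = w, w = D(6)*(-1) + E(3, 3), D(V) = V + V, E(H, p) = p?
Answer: -18088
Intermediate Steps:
D(V) = 2*V
w = -9 (w = (2*6)*(-1) + 3 = 12*(-1) + 3 = -12 + 3 = -9)
J = -9
g(L) = 5 + 2*L**2 (g(L) = (L**2 + L**2) + 5 = 2*L**2 + 5 = 5 + 2*L**2)
(-300 + g(J))*(207 - 71) = (-300 + (5 + 2*(-9)**2))*(207 - 71) = (-300 + (5 + 2*81))*136 = (-300 + (5 + 162))*136 = (-300 + 167)*136 = -133*136 = -18088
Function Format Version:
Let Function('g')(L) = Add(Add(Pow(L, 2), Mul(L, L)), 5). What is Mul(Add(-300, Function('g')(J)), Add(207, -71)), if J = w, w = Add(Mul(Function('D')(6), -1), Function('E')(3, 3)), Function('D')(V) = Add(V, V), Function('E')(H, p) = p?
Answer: -18088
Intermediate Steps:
Function('D')(V) = Mul(2, V)
w = -9 (w = Add(Mul(Mul(2, 6), -1), 3) = Add(Mul(12, -1), 3) = Add(-12, 3) = -9)
J = -9
Function('g')(L) = Add(5, Mul(2, Pow(L, 2))) (Function('g')(L) = Add(Add(Pow(L, 2), Pow(L, 2)), 5) = Add(Mul(2, Pow(L, 2)), 5) = Add(5, Mul(2, Pow(L, 2))))
Mul(Add(-300, Function('g')(J)), Add(207, -71)) = Mul(Add(-300, Add(5, Mul(2, Pow(-9, 2)))), Add(207, -71)) = Mul(Add(-300, Add(5, Mul(2, 81))), 136) = Mul(Add(-300, Add(5, 162)), 136) = Mul(Add(-300, 167), 136) = Mul(-133, 136) = -18088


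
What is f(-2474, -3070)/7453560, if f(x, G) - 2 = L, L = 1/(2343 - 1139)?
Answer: 803/2991362080 ≈ 2.6844e-7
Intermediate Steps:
L = 1/1204 ≈ 0.00083056
f(x, G) = 2409/1204 (f(x, G) = 2 + 1/1204 = 2409/1204)
f(-2474, -3070)/7453560 = (2409/1204)/7453560 = (2409/1204)*(1/7453560) = 803/2991362080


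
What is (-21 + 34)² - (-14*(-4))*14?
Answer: -615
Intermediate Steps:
(-21 + 34)² - (-14*(-4))*14 = 13² - 56*14 = 169 - 1*784 = 169 - 784 = -615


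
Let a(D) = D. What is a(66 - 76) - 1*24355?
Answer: -24365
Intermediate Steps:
a(66 - 76) - 1*24355 = (66 - 76) - 1*24355 = -10 - 24355 = -24365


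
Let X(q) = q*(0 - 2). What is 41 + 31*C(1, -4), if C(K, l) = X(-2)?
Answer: 165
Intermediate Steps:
X(q) = -2*q (X(q) = q*(-2) = -2*q)
C(K, l) = 4 (C(K, l) = -2*(-2) = 4)
41 + 31*C(1, -4) = 41 + 31*4 = 41 + 124 = 165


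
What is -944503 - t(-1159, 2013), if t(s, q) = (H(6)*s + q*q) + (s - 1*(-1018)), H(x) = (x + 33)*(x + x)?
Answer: -4454119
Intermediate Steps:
H(x) = 2*x*(33 + x) (H(x) = (33 + x)*(2*x) = 2*x*(33 + x))
t(s, q) = 1018 + q² + 469*s (t(s, q) = ((2*6*(33 + 6))*s + q*q) + (s - 1*(-1018)) = ((2*6*39)*s + q²) + (s + 1018) = (468*s + q²) + (1018 + s) = (q² + 468*s) + (1018 + s) = 1018 + q² + 469*s)
-944503 - t(-1159, 2013) = -944503 - (1018 + 2013² + 469*(-1159)) = -944503 - (1018 + 4052169 - 543571) = -944503 - 1*3509616 = -944503 - 3509616 = -4454119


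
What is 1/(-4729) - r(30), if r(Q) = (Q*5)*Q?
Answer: -21280501/4729 ≈ -4500.0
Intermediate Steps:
r(Q) = 5*Q² (r(Q) = (5*Q)*Q = 5*Q²)
1/(-4729) - r(30) = 1/(-4729) - 5*30² = -1/4729 - 5*900 = -1/4729 - 1*4500 = -1/4729 - 4500 = -21280501/4729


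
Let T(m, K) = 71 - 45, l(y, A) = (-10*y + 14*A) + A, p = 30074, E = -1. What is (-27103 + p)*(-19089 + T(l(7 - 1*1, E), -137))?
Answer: -56636173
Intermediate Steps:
l(y, A) = -10*y + 15*A
T(m, K) = 26
(-27103 + p)*(-19089 + T(l(7 - 1*1, E), -137)) = (-27103 + 30074)*(-19089 + 26) = 2971*(-19063) = -56636173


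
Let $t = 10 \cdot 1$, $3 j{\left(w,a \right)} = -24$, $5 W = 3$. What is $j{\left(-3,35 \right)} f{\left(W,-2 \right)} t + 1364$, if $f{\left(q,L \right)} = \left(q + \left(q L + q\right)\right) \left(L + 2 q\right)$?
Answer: $1364$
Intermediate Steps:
$W = \frac{3}{5}$ ($W = \frac{1}{5} \cdot 3 = \frac{3}{5} \approx 0.6$)
$j{\left(w,a \right)} = -8$ ($j{\left(w,a \right)} = \frac{1}{3} \left(-24\right) = -8$)
$f{\left(q,L \right)} = \left(L + 2 q\right) \left(2 q + L q\right)$ ($f{\left(q,L \right)} = \left(q + \left(L q + q\right)\right) \left(L + 2 q\right) = \left(q + \left(q + L q\right)\right) \left(L + 2 q\right) = \left(2 q + L q\right) \left(L + 2 q\right) = \left(L + 2 q\right) \left(2 q + L q\right)$)
$t = 10$
$j{\left(-3,35 \right)} f{\left(W,-2 \right)} t + 1364 = - 8 \frac{3 \left(\left(-2\right)^{2} + 2 \left(-2\right) + 4 \cdot \frac{3}{5} + 2 \left(-2\right) \frac{3}{5}\right)}{5} \cdot 10 + 1364 = - 8 \frac{3 \left(4 - 4 + \frac{12}{5} - \frac{12}{5}\right)}{5} \cdot 10 + 1364 = - 8 \cdot \frac{3}{5} \cdot 0 \cdot 10 + 1364 = - 8 \cdot 0 \cdot 10 + 1364 = \left(-8\right) 0 + 1364 = 0 + 1364 = 1364$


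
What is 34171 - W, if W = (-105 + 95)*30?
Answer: 34471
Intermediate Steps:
W = -300 (W = -10*30 = -300)
34171 - W = 34171 - 1*(-300) = 34171 + 300 = 34471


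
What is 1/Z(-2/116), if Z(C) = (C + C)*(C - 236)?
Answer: 1682/13689 ≈ 0.12287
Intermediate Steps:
Z(C) = 2*C*(-236 + C) (Z(C) = (2*C)*(-236 + C) = 2*C*(-236 + C))
1/Z(-2/116) = 1/(2*(-2/116)*(-236 - 2/116)) = 1/(2*(-2*1/116)*(-236 - 2*1/116)) = 1/(2*(-1/58)*(-236 - 1/58)) = 1/(2*(-1/58)*(-13689/58)) = 1/(13689/1682) = 1682/13689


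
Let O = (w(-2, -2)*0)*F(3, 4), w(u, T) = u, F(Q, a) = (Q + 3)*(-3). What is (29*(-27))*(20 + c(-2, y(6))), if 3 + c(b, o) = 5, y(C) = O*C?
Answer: -17226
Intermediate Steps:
F(Q, a) = -9 - 3*Q (F(Q, a) = (3 + Q)*(-3) = -9 - 3*Q)
O = 0 (O = (-2*0)*(-9 - 3*3) = 0*(-9 - 9) = 0*(-18) = 0)
y(C) = 0 (y(C) = 0*C = 0)
c(b, o) = 2 (c(b, o) = -3 + 5 = 2)
(29*(-27))*(20 + c(-2, y(6))) = (29*(-27))*(20 + 2) = -783*22 = -17226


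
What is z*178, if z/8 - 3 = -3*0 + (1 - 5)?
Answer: -1424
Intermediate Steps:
z = -8 (z = 24 + 8*(-3*0 + (1 - 5)) = 24 + 8*(0 - 4) = 24 + 8*(-4) = 24 - 32 = -8)
z*178 = -8*178 = -1424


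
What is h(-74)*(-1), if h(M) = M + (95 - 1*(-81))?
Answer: -102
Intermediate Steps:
h(M) = 176 + M (h(M) = M + (95 + 81) = M + 176 = 176 + M)
h(-74)*(-1) = (176 - 74)*(-1) = 102*(-1) = -102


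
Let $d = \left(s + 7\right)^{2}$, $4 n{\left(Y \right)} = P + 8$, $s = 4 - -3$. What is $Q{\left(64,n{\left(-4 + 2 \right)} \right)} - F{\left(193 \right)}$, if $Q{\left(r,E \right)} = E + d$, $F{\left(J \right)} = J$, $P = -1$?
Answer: $\frac{19}{4} \approx 4.75$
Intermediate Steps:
$s = 7$ ($s = 4 + 3 = 7$)
$n{\left(Y \right)} = \frac{7}{4}$ ($n{\left(Y \right)} = \frac{-1 + 8}{4} = \frac{1}{4} \cdot 7 = \frac{7}{4}$)
$d = 196$ ($d = \left(7 + 7\right)^{2} = 14^{2} = 196$)
$Q{\left(r,E \right)} = 196 + E$ ($Q{\left(r,E \right)} = E + 196 = 196 + E$)
$Q{\left(64,n{\left(-4 + 2 \right)} \right)} - F{\left(193 \right)} = \left(196 + \frac{7}{4}\right) - 193 = \frac{791}{4} - 193 = \frac{19}{4}$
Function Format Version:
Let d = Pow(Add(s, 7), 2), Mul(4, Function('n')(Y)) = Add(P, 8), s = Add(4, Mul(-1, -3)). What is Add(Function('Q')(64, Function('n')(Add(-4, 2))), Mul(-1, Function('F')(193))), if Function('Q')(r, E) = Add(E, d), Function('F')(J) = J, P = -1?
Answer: Rational(19, 4) ≈ 4.7500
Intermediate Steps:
s = 7 (s = Add(4, 3) = 7)
Function('n')(Y) = Rational(7, 4) (Function('n')(Y) = Mul(Rational(1, 4), Add(-1, 8)) = Mul(Rational(1, 4), 7) = Rational(7, 4))
d = 196 (d = Pow(Add(7, 7), 2) = Pow(14, 2) = 196)
Function('Q')(r, E) = Add(196, E) (Function('Q')(r, E) = Add(E, 196) = Add(196, E))
Add(Function('Q')(64, Function('n')(Add(-4, 2))), Mul(-1, Function('F')(193))) = Add(Add(196, Rational(7, 4)), Mul(-1, 193)) = Add(Rational(791, 4), -193) = Rational(19, 4)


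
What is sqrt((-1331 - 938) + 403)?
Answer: I*sqrt(1866) ≈ 43.197*I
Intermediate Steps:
sqrt((-1331 - 938) + 403) = sqrt(-2269 + 403) = sqrt(-1866) = I*sqrt(1866)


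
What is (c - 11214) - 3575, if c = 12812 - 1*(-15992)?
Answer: 14015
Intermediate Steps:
c = 28804 (c = 12812 + 15992 = 28804)
(c - 11214) - 3575 = (28804 - 11214) - 3575 = 17590 - 3575 = 14015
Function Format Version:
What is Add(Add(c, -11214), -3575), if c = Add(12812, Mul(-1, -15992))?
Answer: 14015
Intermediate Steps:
c = 28804 (c = Add(12812, 15992) = 28804)
Add(Add(c, -11214), -3575) = Add(Add(28804, -11214), -3575) = Add(17590, -3575) = 14015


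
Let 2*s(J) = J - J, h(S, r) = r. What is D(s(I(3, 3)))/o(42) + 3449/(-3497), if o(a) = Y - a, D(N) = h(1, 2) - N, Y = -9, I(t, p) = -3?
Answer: -182893/178347 ≈ -1.0255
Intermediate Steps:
s(J) = 0 (s(J) = (J - J)/2 = (½)*0 = 0)
D(N) = 2 - N
o(a) = -9 - a
D(s(I(3, 3)))/o(42) + 3449/(-3497) = (2 - 1*0)/(-9 - 1*42) + 3449/(-3497) = (2 + 0)/(-9 - 42) + 3449*(-1/3497) = 2/(-51) - 3449/3497 = 2*(-1/51) - 3449/3497 = -2/51 - 3449/3497 = -182893/178347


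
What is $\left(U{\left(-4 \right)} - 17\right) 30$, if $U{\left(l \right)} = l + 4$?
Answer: $-510$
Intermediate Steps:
$U{\left(l \right)} = 4 + l$
$\left(U{\left(-4 \right)} - 17\right) 30 = \left(\left(4 - 4\right) - 17\right) 30 = \left(0 - 17\right) 30 = \left(-17\right) 30 = -510$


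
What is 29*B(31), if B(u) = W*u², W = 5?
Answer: 139345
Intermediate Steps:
B(u) = 5*u²
29*B(31) = 29*(5*31²) = 29*(5*961) = 29*4805 = 139345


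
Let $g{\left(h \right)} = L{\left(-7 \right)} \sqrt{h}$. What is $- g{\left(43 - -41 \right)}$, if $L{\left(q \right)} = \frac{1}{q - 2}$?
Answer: $\frac{2 \sqrt{21}}{9} \approx 1.0184$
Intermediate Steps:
$L{\left(q \right)} = \frac{1}{-2 + q}$
$g{\left(h \right)} = - \frac{\sqrt{h}}{9}$ ($g{\left(h \right)} = \frac{\sqrt{h}}{-2 - 7} = \frac{\sqrt{h}}{-9} = - \frac{\sqrt{h}}{9}$)
$- g{\left(43 - -41 \right)} = - \frac{\left(-1\right) \sqrt{43 - -41}}{9} = - \frac{\left(-1\right) \sqrt{43 + 41}}{9} = - \frac{\left(-1\right) \sqrt{84}}{9} = - \frac{\left(-1\right) 2 \sqrt{21}}{9} = - \frac{\left(-2\right) \sqrt{21}}{9} = \frac{2 \sqrt{21}}{9}$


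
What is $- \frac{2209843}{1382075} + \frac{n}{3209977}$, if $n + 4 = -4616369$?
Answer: $- \frac{13473718917586}{4436428962275} \approx -3.0371$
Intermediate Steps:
$n = -4616373$ ($n = -4 - 4616369 = -4616373$)
$- \frac{2209843}{1382075} + \frac{n}{3209977} = - \frac{2209843}{1382075} - \frac{4616373}{3209977} = - \frac{13473718917586}{4436428962275}$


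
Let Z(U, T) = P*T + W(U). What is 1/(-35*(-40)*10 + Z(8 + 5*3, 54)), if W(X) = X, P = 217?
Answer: 1/25741 ≈ 3.8849e-5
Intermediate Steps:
Z(U, T) = U + 217*T (Z(U, T) = 217*T + U = U + 217*T)
1/(-35*(-40)*10 + Z(8 + 5*3, 54)) = 1/(-35*(-40)*10 + ((8 + 5*3) + 217*54)) = 1/(1400*10 + ((8 + 15) + 11718)) = 1/(14000 + (23 + 11718)) = 1/(14000 + 11741) = 1/25741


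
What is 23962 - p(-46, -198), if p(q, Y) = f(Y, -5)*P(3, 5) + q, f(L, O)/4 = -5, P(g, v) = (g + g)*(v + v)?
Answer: 25208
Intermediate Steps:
P(g, v) = 4*g*v (P(g, v) = (2*g)*(2*v) = 4*g*v)
f(L, O) = -20 (f(L, O) = 4*(-5) = -20)
p(q, Y) = -1200 + q (p(q, Y) = -80*3*5 + q = -20*60 + q = -1200 + q)
23962 - p(-46, -198) = 23962 - (-1200 - 46) = 23962 - 1*(-1246) = 23962 + 1246 = 25208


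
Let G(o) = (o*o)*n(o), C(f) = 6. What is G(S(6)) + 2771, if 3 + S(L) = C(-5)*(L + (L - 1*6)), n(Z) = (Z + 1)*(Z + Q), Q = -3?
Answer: 1113551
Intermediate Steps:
n(Z) = (1 + Z)*(-3 + Z) (n(Z) = (Z + 1)*(Z - 3) = (1 + Z)*(-3 + Z))
S(L) = -39 + 12*L (S(L) = -3 + 6*(L + (L - 1*6)) = -3 + 6*(L + (L - 6)) = -3 + 6*(L + (-6 + L)) = -3 + 6*(-6 + 2*L) = -3 + (-36 + 12*L) = -39 + 12*L)
G(o) = o²*(-3 + o² - 2*o) (G(o) = (o*o)*(-3 + o² - 2*o) = o²*(-3 + o² - 2*o))
G(S(6)) + 2771 = (-39 + 12*6)²*(-3 + (-39 + 12*6)² - 2*(-39 + 12*6)) + 2771 = (-39 + 72)²*(-3 + (-39 + 72)² - 2*(-39 + 72)) + 2771 = 33²*(-3 + 33² - 2*33) + 2771 = 1089*(-3 + 1089 - 66) + 2771 = 1089*1020 + 2771 = 1110780 + 2771 = 1113551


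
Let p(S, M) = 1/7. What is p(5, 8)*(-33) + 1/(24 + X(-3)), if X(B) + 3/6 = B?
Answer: -1339/287 ≈ -4.6655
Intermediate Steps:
X(B) = -1/2 + B
p(S, M) = 1/7 (p(S, M) = 1*(1/7) = 1/7)
p(5, 8)*(-33) + 1/(24 + X(-3)) = (1/7)*(-33) + 1/(24 + (-1/2 - 3)) = -33/7 + 1/(24 - 7/2) = -33/7 + 1/(41/2) = -33/7 + 2/41 = -1339/287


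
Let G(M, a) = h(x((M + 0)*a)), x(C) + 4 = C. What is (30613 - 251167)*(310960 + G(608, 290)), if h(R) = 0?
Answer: -68583471840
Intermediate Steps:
x(C) = -4 + C
G(M, a) = 0
(30613 - 251167)*(310960 + G(608, 290)) = (30613 - 251167)*(310960 + 0) = -220554*310960 = -68583471840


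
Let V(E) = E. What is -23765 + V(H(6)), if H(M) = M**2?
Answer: -23729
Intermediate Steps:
-23765 + V(H(6)) = -23765 + 6**2 = -23765 + 36 = -23729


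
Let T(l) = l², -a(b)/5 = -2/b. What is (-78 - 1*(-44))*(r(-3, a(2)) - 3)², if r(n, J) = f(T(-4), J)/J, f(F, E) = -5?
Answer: -544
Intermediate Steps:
a(b) = 10/b (a(b) = -(-10)/b = 10/b)
r(n, J) = -5/J
(-78 - 1*(-44))*(r(-3, a(2)) - 3)² = (-78 - 1*(-44))*(-5/(10/2) - 3)² = (-78 + 44)*(-5/(10*(½)) - 3)² = -34*(-5/5 - 3)² = -34*(-5*⅕ - 3)² = -34*(-1 - 3)² = -34*(-4)² = -34*16 = -544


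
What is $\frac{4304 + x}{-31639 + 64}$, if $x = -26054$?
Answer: $\frac{290}{421} \approx 0.68884$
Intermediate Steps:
$\frac{4304 + x}{-31639 + 64} = \frac{4304 - 26054}{-31639 + 64} = - \frac{21750}{-31575} = \left(-21750\right) \left(- \frac{1}{31575}\right) = \frac{290}{421}$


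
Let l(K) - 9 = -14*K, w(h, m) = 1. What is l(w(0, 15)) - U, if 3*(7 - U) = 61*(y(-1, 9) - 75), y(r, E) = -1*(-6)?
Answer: -1415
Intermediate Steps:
l(K) = 9 - 14*K
y(r, E) = 6
U = 1410 (U = 7 - 61*(6 - 75)/3 = 7 - 61*(-69)/3 = 7 - ⅓*(-4209) = 7 + 1403 = 1410)
l(w(0, 15)) - U = (9 - 14*1) - 1*1410 = (9 - 14) - 1410 = -5 - 1410 = -1415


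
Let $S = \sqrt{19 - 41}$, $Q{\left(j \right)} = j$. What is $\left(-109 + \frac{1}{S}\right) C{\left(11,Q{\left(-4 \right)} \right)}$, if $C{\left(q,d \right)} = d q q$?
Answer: $52756 + 22 i \sqrt{22} \approx 52756.0 + 103.19 i$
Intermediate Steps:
$C{\left(q,d \right)} = d q^{2}$
$S = i \sqrt{22}$ ($S = \sqrt{-22} = i \sqrt{22} \approx 4.6904 i$)
$\left(-109 + \frac{1}{S}\right) C{\left(11,Q{\left(-4 \right)} \right)} = \left(-109 + \frac{1}{i \sqrt{22}}\right) \left(- 4 \cdot 11^{2}\right) = \left(-109 - \frac{i \sqrt{22}}{22}\right) \left(\left(-4\right) 121\right) = \left(-109 - \frac{i \sqrt{22}}{22}\right) \left(-484\right) = 52756 + 22 i \sqrt{22}$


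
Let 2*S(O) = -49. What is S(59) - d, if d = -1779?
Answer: 3509/2 ≈ 1754.5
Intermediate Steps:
S(O) = -49/2 (S(O) = (½)*(-49) = -49/2)
S(59) - d = -49/2 - 1*(-1779) = -49/2 + 1779 = 3509/2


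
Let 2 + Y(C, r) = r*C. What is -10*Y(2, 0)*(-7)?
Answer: -140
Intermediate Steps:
Y(C, r) = -2 + C*r (Y(C, r) = -2 + r*C = -2 + C*r)
-10*Y(2, 0)*(-7) = -10*(-2 + 2*0)*(-7) = -10*(-2 + 0)*(-7) = -10*(-2)*(-7) = 20*(-7) = -140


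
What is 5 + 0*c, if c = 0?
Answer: 5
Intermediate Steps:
5 + 0*c = 5 + 0*0 = 5 + 0 = 5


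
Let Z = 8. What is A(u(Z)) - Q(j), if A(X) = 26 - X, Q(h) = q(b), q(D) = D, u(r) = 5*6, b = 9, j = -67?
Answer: -13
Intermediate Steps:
u(r) = 30
Q(h) = 9
A(u(Z)) - Q(j) = (26 - 1*30) - 1*9 = (26 - 30) - 9 = -4 - 9 = -13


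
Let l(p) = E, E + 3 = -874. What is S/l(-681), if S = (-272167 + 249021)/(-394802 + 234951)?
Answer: -23146/140189327 ≈ -0.00016511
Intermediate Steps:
S = 23146/159851 (S = -23146/(-159851) = -23146*(-1/159851) = 23146/159851 ≈ 0.14480)
E = -877 (E = -3 - 874 = -877)
l(p) = -877
S/l(-681) = (23146/159851)/(-877) = (23146/159851)*(-1/877) = -23146/140189327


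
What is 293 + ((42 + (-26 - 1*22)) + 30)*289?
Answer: 7229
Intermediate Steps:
293 + ((42 + (-26 - 1*22)) + 30)*289 = 293 + ((42 + (-26 - 22)) + 30)*289 = 293 + ((42 - 48) + 30)*289 = 293 + (-6 + 30)*289 = 293 + 24*289 = 293 + 6936 = 7229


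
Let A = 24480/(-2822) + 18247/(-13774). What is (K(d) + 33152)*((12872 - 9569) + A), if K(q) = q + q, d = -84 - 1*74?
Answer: 870546308110/8051 ≈ 1.0813e+8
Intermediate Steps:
d = -158 (d = -84 - 74 = -158)
A = -161011/16102 (A = 24480*(-1/2822) + 18247*(-1/13774) = -720/83 - 257/194 = -161011/16102 ≈ -9.9994)
K(q) = 2*q
(K(d) + 33152)*((12872 - 9569) + A) = (2*(-158) + 33152)*((12872 - 9569) - 161011/16102) = (-316 + 33152)*(3303 - 161011/16102) = 32836*(53023895/16102) = 870546308110/8051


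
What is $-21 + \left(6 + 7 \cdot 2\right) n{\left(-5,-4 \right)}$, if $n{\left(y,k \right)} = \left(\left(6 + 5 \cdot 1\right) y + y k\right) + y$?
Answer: $-821$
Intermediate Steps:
$n{\left(y,k \right)} = 12 y + k y$ ($n{\left(y,k \right)} = \left(\left(6 + 5\right) y + k y\right) + y = \left(11 y + k y\right) + y = 12 y + k y$)
$-21 + \left(6 + 7 \cdot 2\right) n{\left(-5,-4 \right)} = -21 + \left(6 + 7 \cdot 2\right) \left(- 5 \left(12 - 4\right)\right) = -21 + \left(6 + 14\right) \left(\left(-5\right) 8\right) = -21 + 20 \left(-40\right) = -21 - 800 = -821$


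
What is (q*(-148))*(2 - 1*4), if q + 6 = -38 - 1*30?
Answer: -21904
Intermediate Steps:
q = -74 (q = -6 + (-38 - 1*30) = -6 + (-38 - 30) = -6 - 68 = -74)
(q*(-148))*(2 - 1*4) = (-74*(-148))*(2 - 1*4) = 10952*(2 - 4) = 10952*(-2) = -21904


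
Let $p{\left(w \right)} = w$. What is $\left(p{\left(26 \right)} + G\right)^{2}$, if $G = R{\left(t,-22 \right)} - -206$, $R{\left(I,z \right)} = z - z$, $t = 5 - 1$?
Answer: $53824$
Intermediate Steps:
$t = 4$
$R{\left(I,z \right)} = 0$
$G = 206$ ($G = 0 - -206 = 0 + 206 = 206$)
$\left(p{\left(26 \right)} + G\right)^{2} = \left(26 + 206\right)^{2} = 232^{2} = 53824$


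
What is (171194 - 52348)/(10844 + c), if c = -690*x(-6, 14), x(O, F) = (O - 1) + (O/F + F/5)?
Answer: 415961/49132 ≈ 8.4662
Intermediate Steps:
x(O, F) = -1 + O + F/5 + O/F (x(O, F) = (-1 + O) + (O/F + F*(⅕)) = (-1 + O) + (O/F + F/5) = (-1 + O) + (F/5 + O/F) = -1 + O + F/5 + O/F)
c = 22356/7 (c = -690*(-1 - 6 + (⅕)*14 - 6/14) = -690*(-1 - 6 + 14/5 - 6*1/14) = -690*(-1 - 6 + 14/5 - 3/7) = -690*(-162/35) = 22356/7 ≈ 3193.7)
(171194 - 52348)/(10844 + c) = (171194 - 52348)/(10844 + 22356/7) = 118846/(98264/7) = 118846*(7/98264) = 415961/49132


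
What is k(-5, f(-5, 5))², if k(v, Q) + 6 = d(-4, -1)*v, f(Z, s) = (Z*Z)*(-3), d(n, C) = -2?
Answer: 16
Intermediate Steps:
f(Z, s) = -3*Z² (f(Z, s) = Z²*(-3) = -3*Z²)
k(v, Q) = -6 - 2*v
k(-5, f(-5, 5))² = (-6 - 2*(-5))² = (-6 + 10)² = 4² = 16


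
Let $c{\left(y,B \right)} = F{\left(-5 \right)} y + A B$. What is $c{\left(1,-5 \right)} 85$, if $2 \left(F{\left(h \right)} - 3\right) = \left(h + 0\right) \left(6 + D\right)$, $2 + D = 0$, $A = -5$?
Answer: $1530$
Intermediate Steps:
$D = -2$ ($D = -2 + 0 = -2$)
$F{\left(h \right)} = 3 + 2 h$ ($F{\left(h \right)} = 3 + \frac{\left(h + 0\right) \left(6 - 2\right)}{2} = 3 + \frac{h 4}{2} = 3 + \frac{4 h}{2} = 3 + 2 h$)
$c{\left(y,B \right)} = - 7 y - 5 B$ ($c{\left(y,B \right)} = \left(3 + 2 \left(-5\right)\right) y - 5 B = \left(3 - 10\right) y - 5 B = - 7 y - 5 B$)
$c{\left(1,-5 \right)} 85 = \left(\left(-7\right) 1 - -25\right) 85 = \left(-7 + 25\right) 85 = 18 \cdot 85 = 1530$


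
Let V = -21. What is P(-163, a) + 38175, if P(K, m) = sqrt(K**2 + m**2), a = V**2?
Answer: 38175 + 5*sqrt(8842) ≈ 38645.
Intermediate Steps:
a = 441 (a = (-21)**2 = 441)
P(-163, a) + 38175 = sqrt((-163)**2 + 441**2) + 38175 = sqrt(26569 + 194481) + 38175 = sqrt(221050) + 38175 = 5*sqrt(8842) + 38175 = 38175 + 5*sqrt(8842)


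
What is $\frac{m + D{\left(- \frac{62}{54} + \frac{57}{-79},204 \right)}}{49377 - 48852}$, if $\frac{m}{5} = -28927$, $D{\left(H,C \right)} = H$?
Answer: $- \frac{308510443}{1119825} \approx -275.5$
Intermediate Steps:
$m = -144635$ ($m = 5 \left(-28927\right) = -144635$)
$\frac{m + D{\left(- \frac{62}{54} + \frac{57}{-79},204 \right)}}{49377 - 48852} = \frac{-144635 + \left(- \frac{62}{54} + \frac{57}{-79}\right)}{49377 - 48852} = \frac{-144635 + \left(\left(-62\right) \frac{1}{54} + 57 \left(- \frac{1}{79}\right)\right)}{525} = \left(-144635 - \frac{3988}{2133}\right) \frac{1}{525} = \left(- \frac{308510443}{2133}\right) \frac{1}{525} = - \frac{308510443}{1119825}$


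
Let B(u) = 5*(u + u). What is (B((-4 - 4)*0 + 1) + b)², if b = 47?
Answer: 3249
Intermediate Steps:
B(u) = 10*u (B(u) = 5*(2*u) = 10*u)
(B((-4 - 4)*0 + 1) + b)² = (10*((-4 - 4)*0 + 1) + 47)² = (10*(-8*0 + 1) + 47)² = (10*(0 + 1) + 47)² = (10*1 + 47)² = (10 + 47)² = 57² = 3249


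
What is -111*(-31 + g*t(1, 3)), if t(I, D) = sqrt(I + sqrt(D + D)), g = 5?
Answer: 3441 - 555*sqrt(1 + sqrt(6)) ≈ 2410.2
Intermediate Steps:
t(I, D) = sqrt(I + sqrt(2)*sqrt(D)) (t(I, D) = sqrt(I + sqrt(2*D)) = sqrt(I + sqrt(2)*sqrt(D)))
-111*(-31 + g*t(1, 3)) = -111*(-31 + 5*sqrt(1 + sqrt(2)*sqrt(3))) = -111*(-31 + 5*sqrt(1 + sqrt(6))) = 3441 - 555*sqrt(1 + sqrt(6))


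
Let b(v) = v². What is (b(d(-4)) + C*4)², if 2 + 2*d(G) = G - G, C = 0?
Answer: 1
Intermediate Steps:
d(G) = -1 (d(G) = -1 + (G - G)/2 = -1 + (½)*0 = -1 + 0 = -1)
(b(d(-4)) + C*4)² = ((-1)² + 0*4)² = (1 + 0)² = 1² = 1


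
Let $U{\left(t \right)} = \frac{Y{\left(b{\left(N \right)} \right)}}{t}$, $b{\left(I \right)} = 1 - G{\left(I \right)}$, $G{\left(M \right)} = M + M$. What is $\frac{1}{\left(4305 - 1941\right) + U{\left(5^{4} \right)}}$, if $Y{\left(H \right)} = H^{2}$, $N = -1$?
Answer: $\frac{625}{1477509} \approx 0.00042301$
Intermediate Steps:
$G{\left(M \right)} = 2 M$
$b{\left(I \right)} = 1 - 2 I$
$U{\left(t \right)} = \frac{9}{t}$ ($U{\left(t \right)} = \frac{\left(1 - -2\right)^{2}}{t} = \frac{\left(1 + 2\right)^{2}}{t} = \frac{3^{2}}{t} = \frac{9}{t}$)
$\frac{1}{\left(4305 - 1941\right) + U{\left(5^{4} \right)}} = \frac{1}{\left(4305 - 1941\right) + \frac{9}{5^{4}}} = \frac{1}{\left(4305 - 1941\right) + \frac{9}{625}} = \frac{1}{2364 + 9 \cdot \frac{1}{625}} = \frac{1}{2364 + \frac{9}{625}} = \frac{1}{\frac{1477509}{625}} = \frac{625}{1477509}$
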